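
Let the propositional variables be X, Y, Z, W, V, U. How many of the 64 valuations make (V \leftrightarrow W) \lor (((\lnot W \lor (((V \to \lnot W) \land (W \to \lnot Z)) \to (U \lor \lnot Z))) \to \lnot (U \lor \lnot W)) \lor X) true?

Initial set: {T ((V \leftrightarrow W) \lor (((\lnot W \lor (((V \to \lnot W) \land (W \to \lnot Z)) \to (U \lor \lnot Z))) \to \lnot (U \lor \lnot W)) \lor X))}.
T ((V \leftrightarrow W) \lor (((\lnot W \lor (((V \to \lnot W) \land (W \to \lnot Z)) \to (U \lor \lnot Z))) \to \lnot (U \lor \lnot W)) \lor X)): β-rule — branch into T (V \leftrightarrow W)  //  T (((\lnot W \lor (((V \to \lnot W) \land (W \to \lnot Z)) \to (U \lor \lnot Z))) \to \lnot (U \lor \lnot W)) \lor X).
  branch 1 (add T (V \leftrightarrow W)):
    T (V \leftrightarrow W): β-rule — branch into T V, T W  //  F V, F W.
      branch 1.1 (add T V, T W):
        ○ open, literals {V=true, W=true}.
      branch 1.2 (add F V, F W):
        ○ open, literals {V=false, W=false}.
  branch 2 (add T (((\lnot W \lor (((V \to \lnot W) \land (W \to \lnot Z)) \to (U \lor \lnot Z))) \to \lnot (U \lor \lnot W)) \lor X)):
    T (((\lnot W \lor (((V \to \lnot W) \land (W \to \lnot Z)) \to (U \lor \lnot Z))) \to \lnot (U \lor \lnot W)) \lor X): β-rule — branch into T ((\lnot W \lor (((V \to \lnot W) \land (W \to \lnot Z)) \to (U \lor \lnot Z))) \to \lnot (U \lor \lnot W))  //  T X.
      branch 2.1 (add T ((\lnot W \lor (((V \to \lnot W) \land (W \to \lnot Z)) \to (U \lor \lnot Z))) \to \lnot (U \lor \lnot W))):
        T ((\lnot W \lor (((V \to \lnot W) \land (W \to \lnot Z)) \to (U \lor \lnot Z))) \to \lnot (U \lor \lnot W)): β-rule — branch into F (\lnot W \lor (((V \to \lnot W) \land (W \to \lnot Z)) \to (U \lor \lnot Z)))  //  T \lnot (U \lor \lnot W).
          branch 2.1.1 (add F (\lnot W \lor (((V \to \lnot W) \land (W \to \lnot Z)) \to (U \lor \lnot Z)))):
            F (\lnot W \lor (((V \to \lnot W) \land (W \to \lnot Z)) \to (U \lor \lnot Z))): α-rule — add F \lnot W, F (((V \to \lnot W) \land (W \to \lnot Z)) \to (U \lor \lnot Z)).
            F (((V \to \lnot W) \land (W \to \lnot Z)) \to (U \lor \lnot Z)): α-rule — add T ((V \to \lnot W) \land (W \to \lnot Z)), F (U \lor \lnot Z).
            T ((V \to \lnot W) \land (W \to \lnot Z)): α-rule — add T (V \to \lnot W), T (W \to \lnot Z).
            F (U \lor \lnot Z): α-rule — add F U, F \lnot Z.
            T (V \to \lnot W): β-rule — branch into F V  //  T \lnot W.
              branch 2.1.1.1 (add F V):
                T (W \to \lnot Z): β-rule — branch into F W  //  T \lnot Z.
                  branch 2.1.1.1.1 (add F W):
                    × closes — contains both W and \lnot W.
                  branch 2.1.1.1.2 (add T \lnot Z):
                    × closes — contains both Z and \lnot Z.
              branch 2.1.1.2 (add T \lnot W):
                × closes — contains both W and \lnot W.
          branch 2.1.2 (add T \lnot (U \lor \lnot W)):
            T \lnot (U \lor \lnot W): α-rule — add F U, F \lnot W.
            ○ open, literals {U=false, W=true}.
      branch 2.2 (add T X):
        ○ open, literals {X=true}.
3 branches closed, 4 open.
Each open branch fixes some atoms; the unmentioned ones are free. Counting distinct full assignments: branch {V=true, W=true} (X, Y, Z, U) contributes 16 new; branch {V=false, W=false} (X, Y, Z, U) contributes 16 new; branch {U=false, W=true} (X, Y, Z, V) contributes 8 new; branch {X=true} (Y, Z, W, V, U) contributes 12 new. Total: 52.

52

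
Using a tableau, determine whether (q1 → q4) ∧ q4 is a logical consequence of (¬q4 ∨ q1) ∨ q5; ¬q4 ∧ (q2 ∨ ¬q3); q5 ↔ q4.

Initial set: {T ((¬q4 ∨ q1) ∨ q5); T (¬q4 ∧ (q2 ∨ ¬q3)); T (q5 ↔ q4); F ((q1 → q4) ∧ q4)}.
T (¬q4 ∧ (q2 ∨ ¬q3)): α-rule — add T ¬q4, T (q2 ∨ ¬q3).
T ((¬q4 ∨ q1) ∨ q5): β-rule — branch into T (¬q4 ∨ q1)  //  T q5.
  branch 1 (add T (¬q4 ∨ q1)):
    T (q5 ↔ q4): β-rule — branch into T q5, T q4  //  F q5, F q4.
      branch 1.1 (add T q5, T q4):
        × closes — contains both q4 and ¬q4.
      branch 1.2 (add F q5, F q4):
        F ((q1 → q4) ∧ q4): β-rule — branch into F (q1 → q4)  //  F q4.
          branch 1.2.1 (add F (q1 → q4)):
            F (q1 → q4): α-rule — add T q1, F q4.
            T (q2 ∨ ¬q3): β-rule — branch into T q2  //  T ¬q3.
              branch 1.2.1.1 (add T q2):
                T (¬q4 ∨ q1): β-rule — branch into T ¬q4  //  T q1.
                  branch 1.2.1.1.1 (add T ¬q4):
                    ○ open, literals {q1=true, q2=true, q4=false, q5=false}.
                  branch 1.2.1.1.2 (add T q1):
                    ○ open, literals {q1=true, q2=true, q4=false, q5=false}.
              branch 1.2.1.2 (add T ¬q3):
                T (¬q4 ∨ q1): β-rule — branch into T ¬q4  //  T q1.
                  branch 1.2.1.2.1 (add T ¬q4):
                    ○ open, literals {q1=true, q3=false, q4=false, q5=false}.
                  branch 1.2.1.2.2 (add T q1):
                    ○ open, literals {q1=true, q3=false, q4=false, q5=false}.
          branch 1.2.2 (add F q4):
            T (q2 ∨ ¬q3): β-rule — branch into T q2  //  T ¬q3.
              branch 1.2.2.1 (add T q2):
                T (¬q4 ∨ q1): β-rule — branch into T ¬q4  //  T q1.
                  branch 1.2.2.1.1 (add T ¬q4):
                    ○ open, literals {q2=true, q4=false, q5=false}.
                  branch 1.2.2.1.2 (add T q1):
                    ○ open, literals {q1=true, q2=true, q4=false, q5=false}.
              branch 1.2.2.2 (add T ¬q3):
                T (¬q4 ∨ q1): β-rule — branch into T ¬q4  //  T q1.
                  branch 1.2.2.2.1 (add T ¬q4):
                    ○ open, literals {q3=false, q4=false, q5=false}.
                  branch 1.2.2.2.2 (add T q1):
                    ○ open, literals {q1=true, q3=false, q4=false, q5=false}.
  branch 2 (add T q5):
    T (q5 ↔ q4): β-rule — branch into T q5, T q4  //  F q5, F q4.
      branch 2.1 (add T q5, T q4):
        × closes — contains both q4 and ¬q4.
      branch 2.2 (add F q5, F q4):
        × closes — contains both q5 and ¬q5.
3 branches closed, 8 open.
An open branch gives a countermodel: q1=true, q2=true, q4=false, q5=false (unmentioned atoms arbitrary); the premises hold there but the conclusion fails.

No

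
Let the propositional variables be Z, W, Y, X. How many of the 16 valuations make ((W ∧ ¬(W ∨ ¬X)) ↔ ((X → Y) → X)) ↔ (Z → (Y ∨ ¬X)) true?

Initial set: {(((W ∧ ¬(W ∨ ¬X)) ↔ ((X → Y) → X)) ↔ (Z → (Y ∨ ¬X)))}.
(((W ∧ ¬(W ∨ ¬X)) ↔ ((X → Y) → X)) ↔ (Z → (Y ∨ ¬X))): β-rule — branch into ((W ∧ ¬(W ∨ ¬X)) ↔ ((X → Y) → X)), (Z → (Y ∨ ¬X))  //  ¬((W ∧ ¬(W ∨ ¬X)) ↔ ((X → Y) → X)), ¬(Z → (Y ∨ ¬X)).
  branch 1 (add ((W ∧ ¬(W ∨ ¬X)) ↔ ((X → Y) → X)), (Z → (Y ∨ ¬X))):
    ((W ∧ ¬(W ∨ ¬X)) ↔ ((X → Y) → X)): β-rule — branch into (W ∧ ¬(W ∨ ¬X)), ((X → Y) → X)  //  ¬(W ∧ ¬(W ∨ ¬X)), ¬((X → Y) → X).
      branch 1.1 (add (W ∧ ¬(W ∨ ¬X)), ((X → Y) → X)):
        (W ∧ ¬(W ∨ ¬X)): α-rule — add W, ¬(W ∨ ¬X).
        ¬(W ∨ ¬X): α-rule — add ¬W, ¬¬X.
        × closes — contains both W and ¬W.
      branch 1.2 (add ¬(W ∧ ¬(W ∨ ¬X)), ¬((X → Y) → X)):
        ¬((X → Y) → X): α-rule — add (X → Y), ¬X.
        (Z → (Y ∨ ¬X)): β-rule — branch into ¬Z  //  (Y ∨ ¬X).
          branch 1.2.1 (add ¬Z):
            ¬(W ∧ ¬(W ∨ ¬X)): β-rule — branch into ¬W  //  ¬¬(W ∨ ¬X).
              branch 1.2.1.1 (add ¬W):
                (X → Y): β-rule — branch into ¬X  //  Y.
                  branch 1.2.1.1.1 (add ¬X):
                    ○ open, literals {W=0, X=0, Z=0}.
                  branch 1.2.1.1.2 (add Y):
                    ○ open, literals {W=0, X=0, Y=1, Z=0}.
              branch 1.2.1.2 (add ¬¬(W ∨ ¬X)):
                (X → Y): β-rule — branch into ¬X  //  Y.
                  branch 1.2.1.2.1 (add ¬X):
                    ¬¬(W ∨ ¬X): β-rule — branch into W  //  ¬X.
                      branch 1.2.1.2.1.1 (add W):
                        ○ open, literals {W=1, X=0, Z=0}.
                      branch 1.2.1.2.1.2 (add ¬X):
                        ○ open, literals {X=0, Z=0}.
                  branch 1.2.1.2.2 (add Y):
                    ¬¬(W ∨ ¬X): β-rule — branch into W  //  ¬X.
                      branch 1.2.1.2.2.1 (add W):
                        ○ open, literals {W=1, X=0, Y=1, Z=0}.
                      branch 1.2.1.2.2.2 (add ¬X):
                        ○ open, literals {X=0, Y=1, Z=0}.
          branch 1.2.2 (add (Y ∨ ¬X)):
            ¬(W ∧ ¬(W ∨ ¬X)): β-rule — branch into ¬W  //  ¬¬(W ∨ ¬X).
              branch 1.2.2.1 (add ¬W):
                (X → Y): β-rule — branch into ¬X  //  Y.
                  branch 1.2.2.1.1 (add ¬X):
                    (Y ∨ ¬X): β-rule — branch into Y  //  ¬X.
                      branch 1.2.2.1.1.1 (add Y):
                        ○ open, literals {W=0, X=0, Y=1}.
                      branch 1.2.2.1.1.2 (add ¬X):
                        ○ open, literals {W=0, X=0}.
                  branch 1.2.2.1.2 (add Y):
                    (Y ∨ ¬X): β-rule — branch into Y  //  ¬X.
                      branch 1.2.2.1.2.1 (add Y):
                        ○ open, literals {W=0, X=0, Y=1}.
                      branch 1.2.2.1.2.2 (add ¬X):
                        ○ open, literals {W=0, X=0, Y=1}.
              branch 1.2.2.2 (add ¬¬(W ∨ ¬X)):
                (X → Y): β-rule — branch into ¬X  //  Y.
                  branch 1.2.2.2.1 (add ¬X):
                    (Y ∨ ¬X): β-rule — branch into Y  //  ¬X.
                      branch 1.2.2.2.1.1 (add Y):
                        ¬¬(W ∨ ¬X): β-rule — branch into W  //  ¬X.
                          branch 1.2.2.2.1.1.1 (add W):
                            ○ open, literals {W=1, X=0, Y=1}.
                          branch 1.2.2.2.1.1.2 (add ¬X):
                            ○ open, literals {X=0, Y=1}.
                      branch 1.2.2.2.1.2 (add ¬X):
                        ¬¬(W ∨ ¬X): β-rule — branch into W  //  ¬X.
                          branch 1.2.2.2.1.2.1 (add W):
                            ○ open, literals {W=1, X=0}.
                          branch 1.2.2.2.1.2.2 (add ¬X):
                            ○ open, literals {X=0}.
                  branch 1.2.2.2.2 (add Y):
                    (Y ∨ ¬X): β-rule — branch into Y  //  ¬X.
                      branch 1.2.2.2.2.1 (add Y):
                        ¬¬(W ∨ ¬X): β-rule — branch into W  //  ¬X.
                          branch 1.2.2.2.2.1.1 (add W):
                            ○ open, literals {W=1, X=0, Y=1}.
                          branch 1.2.2.2.2.1.2 (add ¬X):
                            ○ open, literals {X=0, Y=1}.
                      branch 1.2.2.2.2.2 (add ¬X):
                        ¬¬(W ∨ ¬X): β-rule — branch into W  //  ¬X.
                          branch 1.2.2.2.2.2.1 (add W):
                            ○ open, literals {W=1, X=0, Y=1}.
                          branch 1.2.2.2.2.2.2 (add ¬X):
                            ○ open, literals {X=0, Y=1}.
  branch 2 (add ¬((W ∧ ¬(W ∨ ¬X)) ↔ ((X → Y) → X)), ¬(Z → (Y ∨ ¬X))):
    ¬(Z → (Y ∨ ¬X)): α-rule — add Z, ¬(Y ∨ ¬X).
    ¬(Y ∨ ¬X): α-rule — add ¬Y, ¬¬X.
    ¬((W ∧ ¬(W ∨ ¬X)) ↔ ((X → Y) → X)): β-rule — branch into (W ∧ ¬(W ∨ ¬X)), ¬((X → Y) → X)  //  ¬(W ∧ ¬(W ∨ ¬X)), ((X → Y) → X).
      branch 2.1 (add (W ∧ ¬(W ∨ ¬X)), ¬((X → Y) → X)):
        (W ∧ ¬(W ∨ ¬X)): α-rule — add W, ¬(W ∨ ¬X).
        ¬((X → Y) → X): α-rule — add (X → Y), ¬X.
        × closes — contains both X and ¬X.
      branch 2.2 (add ¬(W ∧ ¬(W ∨ ¬X)), ((X → Y) → X)):
        ¬(W ∧ ¬(W ∨ ¬X)): β-rule — branch into ¬W  //  ¬¬(W ∨ ¬X).
          branch 2.2.1 (add ¬W):
            ((X → Y) → X): β-rule — branch into ¬(X → Y)  //  X.
              branch 2.2.1.1 (add ¬(X → Y)):
                ¬(X → Y): α-rule — add X, ¬Y.
                ○ open, literals {W=0, X=1, Y=0, Z=1}.
              branch 2.2.1.2 (add X):
                ○ open, literals {W=0, X=1, Y=0, Z=1}.
          branch 2.2.2 (add ¬¬(W ∨ ¬X)):
            ((X → Y) → X): β-rule — branch into ¬(X → Y)  //  X.
              branch 2.2.2.1 (add ¬(X → Y)):
                ¬(X → Y): α-rule — add X, ¬Y.
                ¬¬(W ∨ ¬X): β-rule — branch into W  //  ¬X.
                  branch 2.2.2.1.1 (add W):
                    ○ open, literals {W=1, X=1, Y=0, Z=1}.
                  branch 2.2.2.1.2 (add ¬X):
                    × closes — contains both X and ¬X.
              branch 2.2.2.2 (add X):
                ¬¬(W ∨ ¬X): β-rule — branch into W  //  ¬X.
                  branch 2.2.2.2.1 (add W):
                    ○ open, literals {W=1, X=1, Y=0, Z=1}.
                  branch 2.2.2.2.2 (add ¬X):
                    × closes — contains both X and ¬X.
4 branches closed, 22 open.
Each open branch fixes some atoms; the unmentioned ones are free. Counting distinct full assignments: branch {W=0, X=0, Z=0} (Y) contributes 2 new; branch {W=0, X=0, Y=1, Z=0} (none free) contributes 0 new; branch {W=1, X=0, Z=0} (Y) contributes 2 new; branch {X=0, Z=0} (W, Y) contributes 0 new; branch {W=1, X=0, Y=1, Z=0} (none free) contributes 0 new; branch {X=0, Y=1, Z=0} (W) contributes 0 new; branch {W=0, X=0, Y=1} (Z) contributes 1 new; branch {W=0, X=0} (Z, Y) contributes 1 new; branch {W=0, X=0, Y=1} (Z) contributes 0 new; branch {W=0, X=0, Y=1} (Z) contributes 0 new; branch {W=1, X=0, Y=1} (Z) contributes 1 new; branch {X=0, Y=1} (Z, W) contributes 0 new; branch {W=1, X=0} (Z, Y) contributes 1 new; branch {X=0} (Z, W, Y) contributes 0 new; branch {W=1, X=0, Y=1} (Z) contributes 0 new; branch {X=0, Y=1} (Z, W) contributes 0 new; branch {W=1, X=0, Y=1} (Z) contributes 0 new; branch {X=0, Y=1} (Z, W) contributes 0 new; branch {W=0, X=1, Y=0, Z=1} (none free) contributes 1 new; branch {W=0, X=1, Y=0, Z=1} (none free) contributes 0 new; branch {W=1, X=1, Y=0, Z=1} (none free) contributes 1 new; branch {W=1, X=1, Y=0, Z=1} (none free) contributes 0 new. Total: 10.

10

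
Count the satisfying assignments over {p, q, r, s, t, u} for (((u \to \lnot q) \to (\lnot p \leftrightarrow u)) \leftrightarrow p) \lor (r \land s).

Initial set: {((((u \to \lnot q) \to (\lnot p \leftrightarrow u)) \leftrightarrow p) \lor (r \land s))}.
((((u \to \lnot q) \to (\lnot p \leftrightarrow u)) \leftrightarrow p) \lor (r \land s)): β-rule — branch into (((u \to \lnot q) \to (\lnot p \leftrightarrow u)) \leftrightarrow p)  //  (r \land s).
  branch 1 (add (((u \to \lnot q) \to (\lnot p \leftrightarrow u)) \leftrightarrow p)):
    (((u \to \lnot q) \to (\lnot p \leftrightarrow u)) \leftrightarrow p): β-rule — branch into ((u \to \lnot q) \to (\lnot p \leftrightarrow u)), p  //  \lnot ((u \to \lnot q) \to (\lnot p \leftrightarrow u)), \lnot p.
      branch 1.1 (add ((u \to \lnot q) \to (\lnot p \leftrightarrow u)), p):
        ((u \to \lnot q) \to (\lnot p \leftrightarrow u)): β-rule — branch into \lnot (u \to \lnot q)  //  (\lnot p \leftrightarrow u).
          branch 1.1.1 (add \lnot (u \to \lnot q)):
            \lnot (u \to \lnot q): α-rule — add u, \lnot \lnot q.
            ○ open, literals {p=true, q=true, u=true}.
          branch 1.1.2 (add (\lnot p \leftrightarrow u)):
            (\lnot p \leftrightarrow u): β-rule — branch into \lnot p, u  //  \lnot \lnot p, \lnot u.
              branch 1.1.2.1 (add \lnot p, u):
                × closes — contains both p and \lnot p.
              branch 1.1.2.2 (add \lnot \lnot p, \lnot u):
                ○ open, literals {p=true, u=false}.
      branch 1.2 (add \lnot ((u \to \lnot q) \to (\lnot p \leftrightarrow u)), \lnot p):
        \lnot ((u \to \lnot q) \to (\lnot p \leftrightarrow u)): α-rule — add (u \to \lnot q), \lnot (\lnot p \leftrightarrow u).
        (u \to \lnot q): β-rule — branch into \lnot u  //  \lnot q.
          branch 1.2.1 (add \lnot u):
            \lnot (\lnot p \leftrightarrow u): β-rule — branch into \lnot p, \lnot u  //  \lnot \lnot p, u.
              branch 1.2.1.1 (add \lnot p, \lnot u):
                ○ open, literals {p=false, u=false}.
              branch 1.2.1.2 (add \lnot \lnot p, u):
                × closes — contains both p and \lnot p.
          branch 1.2.2 (add \lnot q):
            \lnot (\lnot p \leftrightarrow u): β-rule — branch into \lnot p, \lnot u  //  \lnot \lnot p, u.
              branch 1.2.2.1 (add \lnot p, \lnot u):
                ○ open, literals {p=false, q=false, u=false}.
              branch 1.2.2.2 (add \lnot \lnot p, u):
                × closes — contains both p and \lnot p.
  branch 2 (add (r \land s)):
    (r \land s): α-rule — add r, s.
    ○ open, literals {r=true, s=true}.
3 branches closed, 5 open.
Each open branch fixes some atoms; the unmentioned ones are free. Counting distinct full assignments: branch {p=true, q=true, u=true} (r, s, t) contributes 8 new; branch {p=true, u=false} (q, r, s, t) contributes 16 new; branch {p=false, u=false} (q, r, s, t) contributes 16 new; branch {p=false, q=false, u=false} (r, s, t) contributes 0 new; branch {r=true, s=true} (p, q, t, u) contributes 6 new. Total: 46.

46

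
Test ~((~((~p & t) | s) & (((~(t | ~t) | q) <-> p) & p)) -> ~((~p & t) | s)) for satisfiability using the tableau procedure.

Unsatisfiable

Initial set: {T ~((~((~p & t) | s) & (((~(t | ~t) | q) <-> p) & p)) -> ~((~p & t) | s))}.
T ~((~((~p & t) | s) & (((~(t | ~t) | q) <-> p) & p)) -> ~((~p & t) | s)): α-rule — add T (~((~p & t) | s) & (((~(t | ~t) | q) <-> p) & p)), F ~((~p & t) | s).
T (~((~p & t) | s) & (((~(t | ~t) | q) <-> p) & p)): α-rule — add T ~((~p & t) | s), T (((~(t | ~t) | q) <-> p) & p).
T ~((~p & t) | s): α-rule — add F (~p & t), F s.
T (((~(t | ~t) | q) <-> p) & p): α-rule — add T ((~(t | ~t) | q) <-> p), T p.
F ~((~p & t) | s): β-rule — branch into T (~p & t)  //  T s.
  branch 1 (add T (~p & t)):
    T (~p & t): α-rule — add T ~p, T t.
    × closes — contains both p and ~p.
  branch 2 (add T s):
    × closes — contains both s and ~s.
All 2 branches close.
Every branch closed; the formula is unsatisfiable.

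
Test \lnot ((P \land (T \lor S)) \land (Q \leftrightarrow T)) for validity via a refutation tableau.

Not valid

Assume the negation and expand:
Initial set: {\lnot \lnot ((P \land (T \lor S)) \land (Q \leftrightarrow T))}.
\lnot \lnot ((P \land (T \lor S)) \land (Q \leftrightarrow T)): α-rule — add (P \land (T \lor S)), (Q \leftrightarrow T).
(P \land (T \lor S)): α-rule — add P, (T \lor S).
(Q \leftrightarrow T): β-rule — branch into Q, T  //  \lnot Q, \lnot T.
  branch 1 (add Q, T):
    (T \lor S): β-rule — branch into T  //  S.
      branch 1.1 (add T):
        ○ open, literals {P=T, Q=T, T=T}.
      branch 1.2 (add S):
        ○ open, literals {P=T, Q=T, S=T, T=T}.
  branch 2 (add \lnot Q, \lnot T):
    (T \lor S): β-rule — branch into T  //  S.
      branch 2.1 (add T):
        × closes — contains both T and \lnot T.
      branch 2.2 (add S):
        ○ open, literals {P=T, Q=F, S=T, T=F}.
1 branch closed, 3 open.
An open branch gives a countermodel: P=T, Q=T, T=T (unmentioned atoms arbitrary); under it the original formula is false.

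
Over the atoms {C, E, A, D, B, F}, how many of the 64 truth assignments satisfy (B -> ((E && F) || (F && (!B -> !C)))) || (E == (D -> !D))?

Initial set: {((B -> ((E && F) || (F && (!B -> !C)))) || (E == (D -> !D)))}.
((B -> ((E && F) || (F && (!B -> !C)))) || (E == (D -> !D))): β-rule — branch into (B -> ((E && F) || (F && (!B -> !C))))  //  (E == (D -> !D)).
  branch 1 (add (B -> ((E && F) || (F && (!B -> !C))))):
    (B -> ((E && F) || (F && (!B -> !C)))): β-rule — branch into !B  //  ((E && F) || (F && (!B -> !C))).
      branch 1.1 (add !B):
        ○ open, literals {B=F}.
      branch 1.2 (add ((E && F) || (F && (!B -> !C)))):
        ((E && F) || (F && (!B -> !C))): β-rule — branch into (E && F)  //  (F && (!B -> !C)).
          branch 1.2.1 (add (E && F)):
            (E && F): α-rule — add E, F.
            ○ open, literals {E=T, F=T}.
          branch 1.2.2 (add (F && (!B -> !C))):
            (F && (!B -> !C)): α-rule — add F, (!B -> !C).
            (!B -> !C): β-rule — branch into !!B  //  !C.
              branch 1.2.2.1 (add !!B):
                ○ open, literals {B=T, F=T}.
              branch 1.2.2.2 (add !C):
                ○ open, literals {C=F, F=T}.
  branch 2 (add (E == (D -> !D))):
    (E == (D -> !D)): β-rule — branch into E, (D -> !D)  //  !E, !(D -> !D).
      branch 2.1 (add E, (D -> !D)):
        (D -> !D): β-rule — branch into !D  //  !D.
          branch 2.1.1 (add !D):
            ○ open, literals {D=F, E=T}.
          branch 2.1.2 (add !D):
            ○ open, literals {D=F, E=T}.
      branch 2.2 (add !E, !(D -> !D)):
        !(D -> !D): α-rule — add D, !!D.
        ○ open, literals {D=T, E=F}.
0 branches closed, 7 open.
Each open branch fixes some atoms; the unmentioned ones are free. Counting distinct full assignments: branch {B=F} (C, E, A, D, F) contributes 32 new; branch {E=T, F=T} (C, A, D, B) contributes 8 new; branch {B=T, F=T} (C, E, A, D) contributes 8 new; branch {C=F, F=T} (E, A, D, B) contributes 0 new; branch {D=F, E=T} (C, A, B, F) contributes 4 new; branch {D=F, E=T} (C, A, B, F) contributes 0 new; branch {D=T, E=F} (C, A, B, F) contributes 4 new. Total: 56.

56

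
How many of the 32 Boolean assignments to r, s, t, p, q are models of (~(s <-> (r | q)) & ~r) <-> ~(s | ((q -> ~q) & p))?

20

Initial set: {((~(s <-> (r | q)) & ~r) <-> ~(s | ((q -> ~q) & p)))}.
((~(s <-> (r | q)) & ~r) <-> ~(s | ((q -> ~q) & p))): β-rule — branch into (~(s <-> (r | q)) & ~r), ~(s | ((q -> ~q) & p))  //  ~(~(s <-> (r | q)) & ~r), ~~(s | ((q -> ~q) & p)).
  branch 1 (add (~(s <-> (r | q)) & ~r), ~(s | ((q -> ~q) & p))):
    (~(s <-> (r | q)) & ~r): α-rule — add ~(s <-> (r | q)), ~r.
    ~(s | ((q -> ~q) & p)): α-rule — add ~s, ~((q -> ~q) & p).
    ~(s <-> (r | q)): β-rule — branch into s, ~(r | q)  //  ~s, (r | q).
      branch 1.1 (add s, ~(r | q)):
        × closes — contains both s and ~s.
      branch 1.2 (add ~s, (r | q)):
        ~((q -> ~q) & p): β-rule — branch into ~(q -> ~q)  //  ~p.
          branch 1.2.1 (add ~(q -> ~q)):
            ~(q -> ~q): α-rule — add q, ~~q.
            (r | q): β-rule — branch into r  //  q.
              branch 1.2.1.1 (add r):
                × closes — contains both r and ~r.
              branch 1.2.1.2 (add q):
                ○ open, literals {q=1, r=0, s=0}.
          branch 1.2.2 (add ~p):
            (r | q): β-rule — branch into r  //  q.
              branch 1.2.2.1 (add r):
                × closes — contains both r and ~r.
              branch 1.2.2.2 (add q):
                ○ open, literals {p=0, q=1, r=0, s=0}.
  branch 2 (add ~(~(s <-> (r | q)) & ~r), ~~(s | ((q -> ~q) & p))):
    ~(~(s <-> (r | q)) & ~r): β-rule — branch into ~~(s <-> (r | q))  //  ~~r.
      branch 2.1 (add ~~(s <-> (r | q))):
        ~~(s | ((q -> ~q) & p)): β-rule — branch into s  //  ((q -> ~q) & p).
          branch 2.1.1 (add s):
            ~~(s <-> (r | q)): β-rule — branch into s, (r | q)  //  ~s, ~(r | q).
              branch 2.1.1.1 (add s, (r | q)):
                (r | q): β-rule — branch into r  //  q.
                  branch 2.1.1.1.1 (add r):
                    ○ open, literals {r=1, s=1}.
                  branch 2.1.1.1.2 (add q):
                    ○ open, literals {q=1, s=1}.
              branch 2.1.1.2 (add ~s, ~(r | q)):
                × closes — contains both s and ~s.
          branch 2.1.2 (add ((q -> ~q) & p)):
            ((q -> ~q) & p): α-rule — add (q -> ~q), p.
            ~~(s <-> (r | q)): β-rule — branch into s, (r | q)  //  ~s, ~(r | q).
              branch 2.1.2.1 (add s, (r | q)):
                (q -> ~q): β-rule — branch into ~q  //  ~q.
                  branch 2.1.2.1.1 (add ~q):
                    (r | q): β-rule — branch into r  //  q.
                      branch 2.1.2.1.1.1 (add r):
                        ○ open, literals {p=1, q=0, r=1, s=1}.
                      branch 2.1.2.1.1.2 (add q):
                        × closes — contains both q and ~q.
                  branch 2.1.2.1.2 (add ~q):
                    (r | q): β-rule — branch into r  //  q.
                      branch 2.1.2.1.2.1 (add r):
                        ○ open, literals {p=1, q=0, r=1, s=1}.
                      branch 2.1.2.1.2.2 (add q):
                        × closes — contains both q and ~q.
              branch 2.1.2.2 (add ~s, ~(r | q)):
                ~(r | q): α-rule — add ~r, ~q.
                (q -> ~q): β-rule — branch into ~q  //  ~q.
                  branch 2.1.2.2.1 (add ~q):
                    ○ open, literals {p=1, q=0, r=0, s=0}.
                  branch 2.1.2.2.2 (add ~q):
                    ○ open, literals {p=1, q=0, r=0, s=0}.
      branch 2.2 (add ~~r):
        ~~(s | ((q -> ~q) & p)): β-rule — branch into s  //  ((q -> ~q) & p).
          branch 2.2.1 (add s):
            ○ open, literals {r=1, s=1}.
          branch 2.2.2 (add ((q -> ~q) & p)):
            ((q -> ~q) & p): α-rule — add (q -> ~q), p.
            (q -> ~q): β-rule — branch into ~q  //  ~q.
              branch 2.2.2.1 (add ~q):
                ○ open, literals {p=1, q=0, r=1}.
              branch 2.2.2.2 (add ~q):
                ○ open, literals {p=1, q=0, r=1}.
6 branches closed, 11 open.
Each open branch fixes some atoms; the unmentioned ones are free. Counting distinct full assignments: branch {q=1, r=0, s=0} (t, p) contributes 4 new; branch {p=0, q=1, r=0, s=0} (t) contributes 0 new; branch {r=1, s=1} (t, p, q) contributes 8 new; branch {q=1, s=1} (r, t, p) contributes 4 new; branch {p=1, q=0, r=1, s=1} (t) contributes 0 new; branch {p=1, q=0, r=1, s=1} (t) contributes 0 new; branch {p=1, q=0, r=0, s=0} (t) contributes 2 new; branch {p=1, q=0, r=0, s=0} (t) contributes 0 new; branch {r=1, s=1} (t, p, q) contributes 0 new; branch {p=1, q=0, r=1} (s, t) contributes 2 new; branch {p=1, q=0, r=1} (s, t) contributes 0 new. Total: 20.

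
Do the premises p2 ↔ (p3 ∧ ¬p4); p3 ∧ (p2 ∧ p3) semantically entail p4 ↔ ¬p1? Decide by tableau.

Initial set: {(p2 ↔ (p3 ∧ ¬p4)); (p3 ∧ (p2 ∧ p3)); ¬(p4 ↔ ¬p1)}.
(p3 ∧ (p2 ∧ p3)): α-rule — add p3, (p2 ∧ p3).
(p2 ∧ p3): α-rule — add p2, p3.
(p2 ↔ (p3 ∧ ¬p4)): β-rule — branch into p2, (p3 ∧ ¬p4)  //  ¬p2, ¬(p3 ∧ ¬p4).
  branch 1 (add p2, (p3 ∧ ¬p4)):
    (p3 ∧ ¬p4): α-rule — add p3, ¬p4.
    ¬(p4 ↔ ¬p1): β-rule — branch into p4, ¬¬p1  //  ¬p4, ¬p1.
      branch 1.1 (add p4, ¬¬p1):
        × closes — contains both p4 and ¬p4.
      branch 1.2 (add ¬p4, ¬p1):
        ○ open, literals {p1=0, p2=1, p3=1, p4=0}.
  branch 2 (add ¬p2, ¬(p3 ∧ ¬p4)):
    × closes — contains both p2 and ¬p2.
2 branches closed, 1 open.
An open branch gives a countermodel: p1=0, p2=1, p3=1, p4=0 (unmentioned atoms arbitrary); the premises hold there but the conclusion fails.

No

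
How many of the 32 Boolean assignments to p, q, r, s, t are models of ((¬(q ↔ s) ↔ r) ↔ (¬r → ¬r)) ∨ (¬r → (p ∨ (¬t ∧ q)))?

29

Initial set: {(((¬(q ↔ s) ↔ r) ↔ (¬r → ¬r)) ∨ (¬r → (p ∨ (¬t ∧ q))))}.
(((¬(q ↔ s) ↔ r) ↔ (¬r → ¬r)) ∨ (¬r → (p ∨ (¬t ∧ q)))): β-rule — branch into ((¬(q ↔ s) ↔ r) ↔ (¬r → ¬r))  //  (¬r → (p ∨ (¬t ∧ q))).
  branch 1 (add ((¬(q ↔ s) ↔ r) ↔ (¬r → ¬r))):
    ((¬(q ↔ s) ↔ r) ↔ (¬r → ¬r)): β-rule — branch into (¬(q ↔ s) ↔ r), (¬r → ¬r)  //  ¬(¬(q ↔ s) ↔ r), ¬(¬r → ¬r).
      branch 1.1 (add (¬(q ↔ s) ↔ r), (¬r → ¬r)):
        (¬(q ↔ s) ↔ r): β-rule — branch into ¬(q ↔ s), r  //  ¬¬(q ↔ s), ¬r.
          branch 1.1.1 (add ¬(q ↔ s), r):
            (¬r → ¬r): β-rule — branch into ¬¬r  //  ¬r.
              branch 1.1.1.1 (add ¬¬r):
                ¬(q ↔ s): β-rule — branch into q, ¬s  //  ¬q, s.
                  branch 1.1.1.1.1 (add q, ¬s):
                    ○ open, literals {q=true, r=true, s=false}.
                  branch 1.1.1.1.2 (add ¬q, s):
                    ○ open, literals {q=false, r=true, s=true}.
              branch 1.1.1.2 (add ¬r):
                × closes — contains both r and ¬r.
          branch 1.1.2 (add ¬¬(q ↔ s), ¬r):
            (¬r → ¬r): β-rule — branch into ¬¬r  //  ¬r.
              branch 1.1.2.1 (add ¬¬r):
                × closes — contains both r and ¬r.
              branch 1.1.2.2 (add ¬r):
                ¬¬(q ↔ s): β-rule — branch into q, s  //  ¬q, ¬s.
                  branch 1.1.2.2.1 (add q, s):
                    ○ open, literals {q=true, r=false, s=true}.
                  branch 1.1.2.2.2 (add ¬q, ¬s):
                    ○ open, literals {q=false, r=false, s=false}.
      branch 1.2 (add ¬(¬(q ↔ s) ↔ r), ¬(¬r → ¬r)):
        ¬(¬r → ¬r): α-rule — add ¬r, ¬¬r.
        × closes — contains both r and ¬r.
  branch 2 (add (¬r → (p ∨ (¬t ∧ q)))):
    (¬r → (p ∨ (¬t ∧ q))): β-rule — branch into ¬¬r  //  (p ∨ (¬t ∧ q)).
      branch 2.1 (add ¬¬r):
        ○ open, literals {r=true}.
      branch 2.2 (add (p ∨ (¬t ∧ q))):
        (p ∨ (¬t ∧ q)): β-rule — branch into p  //  (¬t ∧ q).
          branch 2.2.1 (add p):
            ○ open, literals {p=true}.
          branch 2.2.2 (add (¬t ∧ q)):
            (¬t ∧ q): α-rule — add ¬t, q.
            ○ open, literals {q=true, t=false}.
3 branches closed, 7 open.
Each open branch fixes some atoms; the unmentioned ones are free. Counting distinct full assignments: branch {q=true, r=true, s=false} (p, t) contributes 4 new; branch {q=false, r=true, s=true} (p, t) contributes 4 new; branch {q=true, r=false, s=true} (p, t) contributes 4 new; branch {q=false, r=false, s=false} (p, t) contributes 4 new; branch {r=true} (p, q, s, t) contributes 8 new; branch {p=true} (q, r, s, t) contributes 4 new; branch {q=true, t=false} (p, r, s) contributes 1 new. Total: 29.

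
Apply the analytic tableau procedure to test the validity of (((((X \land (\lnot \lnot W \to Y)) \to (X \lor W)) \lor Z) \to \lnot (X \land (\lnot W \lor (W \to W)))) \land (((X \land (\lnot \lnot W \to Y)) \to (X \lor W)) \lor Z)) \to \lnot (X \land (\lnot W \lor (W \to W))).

Valid

Assume the negation and expand:
Initial set: {\lnot ((((((X \land (\lnot \lnot W \to Y)) \to (X \lor W)) \lor Z) \to \lnot (X \land (\lnot W \lor (W \to W)))) \land (((X \land (\lnot \lnot W \to Y)) \to (X \lor W)) \lor Z)) \to \lnot (X \land (\lnot W \lor (W \to W))))}.
\lnot ((((((X \land (\lnot \lnot W \to Y)) \to (X \lor W)) \lor Z) \to \lnot (X \land (\lnot W \lor (W \to W)))) \land (((X \land (\lnot \lnot W \to Y)) \to (X \lor W)) \lor Z)) \to \lnot (X \land (\lnot W \lor (W \to W)))): α-rule — add (((((X \land (\lnot \lnot W \to Y)) \to (X \lor W)) \lor Z) \to \lnot (X \land (\lnot W \lor (W \to W)))) \land (((X \land (\lnot \lnot W \to Y)) \to (X \lor W)) \lor Z)), \lnot \lnot (X \land (\lnot W \lor (W \to W))).
(((((X \land (\lnot \lnot W \to Y)) \to (X \lor W)) \lor Z) \to \lnot (X \land (\lnot W \lor (W \to W)))) \land (((X \land (\lnot \lnot W \to Y)) \to (X \lor W)) \lor Z)): α-rule — add ((((X \land (\lnot \lnot W \to Y)) \to (X \lor W)) \lor Z) \to \lnot (X \land (\lnot W \lor (W \to W)))), (((X \land (\lnot \lnot W \to Y)) \to (X \lor W)) \lor Z).
\lnot \lnot (X \land (\lnot W \lor (W \to W))): α-rule — add X, (\lnot W \lor (W \to W)).
((((X \land (\lnot \lnot W \to Y)) \to (X \lor W)) \lor Z) \to \lnot (X \land (\lnot W \lor (W \to W)))): β-rule — branch into \lnot (((X \land (\lnot \lnot W \to Y)) \to (X \lor W)) \lor Z)  //  \lnot (X \land (\lnot W \lor (W \to W))).
  branch 1 (add \lnot (((X \land (\lnot \lnot W \to Y)) \to (X \lor W)) \lor Z)):
    \lnot (((X \land (\lnot \lnot W \to Y)) \to (X \lor W)) \lor Z): α-rule — add \lnot ((X \land (\lnot \lnot W \to Y)) \to (X \lor W)), \lnot Z.
    \lnot ((X \land (\lnot \lnot W \to Y)) \to (X \lor W)): α-rule — add (X \land (\lnot \lnot W \to Y)), \lnot (X \lor W).
    (X \land (\lnot \lnot W \to Y)): α-rule — add X, (\lnot \lnot W \to Y).
    \lnot (X \lor W): α-rule — add \lnot X, \lnot W.
    × closes — contains both X and \lnot X.
  branch 2 (add \lnot (X \land (\lnot W \lor (W \to W)))):
    (((X \land (\lnot \lnot W \to Y)) \to (X \lor W)) \lor Z): β-rule — branch into ((X \land (\lnot \lnot W \to Y)) \to (X \lor W))  //  Z.
      branch 2.1 (add ((X \land (\lnot \lnot W \to Y)) \to (X \lor W))):
        (\lnot W \lor (W \to W)): β-rule — branch into \lnot W  //  (W \to W).
          branch 2.1.1 (add \lnot W):
            \lnot (X \land (\lnot W \lor (W \to W))): β-rule — branch into \lnot X  //  \lnot (\lnot W \lor (W \to W)).
              branch 2.1.1.1 (add \lnot X):
                × closes — contains both X and \lnot X.
              branch 2.1.1.2 (add \lnot (\lnot W \lor (W \to W))):
                \lnot (\lnot W \lor (W \to W)): α-rule — add \lnot \lnot W, \lnot (W \to W).
                × closes — contains both W and \lnot W.
          branch 2.1.2 (add (W \to W)):
            \lnot (X \land (\lnot W \lor (W \to W))): β-rule — branch into \lnot X  //  \lnot (\lnot W \lor (W \to W)).
              branch 2.1.2.1 (add \lnot X):
                × closes — contains both X and \lnot X.
              branch 2.1.2.2 (add \lnot (\lnot W \lor (W \to W))):
                \lnot (\lnot W \lor (W \to W)): α-rule — add \lnot \lnot W, \lnot (W \to W).
                \lnot (W \to W): α-rule — add W, \lnot W.
                × closes — contains both W and \lnot W.
      branch 2.2 (add Z):
        (\lnot W \lor (W \to W)): β-rule — branch into \lnot W  //  (W \to W).
          branch 2.2.1 (add \lnot W):
            \lnot (X \land (\lnot W \lor (W \to W))): β-rule — branch into \lnot X  //  \lnot (\lnot W \lor (W \to W)).
              branch 2.2.1.1 (add \lnot X):
                × closes — contains both X and \lnot X.
              branch 2.2.1.2 (add \lnot (\lnot W \lor (W \to W))):
                \lnot (\lnot W \lor (W \to W)): α-rule — add \lnot \lnot W, \lnot (W \to W).
                × closes — contains both W and \lnot W.
          branch 2.2.2 (add (W \to W)):
            \lnot (X \land (\lnot W \lor (W \to W))): β-rule — branch into \lnot X  //  \lnot (\lnot W \lor (W \to W)).
              branch 2.2.2.1 (add \lnot X):
                × closes — contains both X and \lnot X.
              branch 2.2.2.2 (add \lnot (\lnot W \lor (W \to W))):
                \lnot (\lnot W \lor (W \to W)): α-rule — add \lnot \lnot W, \lnot (W \to W).
                \lnot (W \to W): α-rule — add W, \lnot W.
                × closes — contains both W and \lnot W.
All 9 branches close.
Every branch closed, so the negation is unsatisfiable and the formula is valid.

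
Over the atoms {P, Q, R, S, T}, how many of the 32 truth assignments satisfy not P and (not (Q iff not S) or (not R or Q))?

Initial set: {(not P and (not (Q iff not S) or (not R or Q)))}.
(not P and (not (Q iff not S) or (not R or Q))): α-rule — add not P, (not (Q iff not S) or (not R or Q)).
(not (Q iff not S) or (not R or Q)): β-rule — branch into not (Q iff not S)  //  (not R or Q).
  branch 1 (add not (Q iff not S)):
    not (Q iff not S): β-rule — branch into Q, not not S  //  not Q, not S.
      branch 1.1 (add Q, not not S):
        ○ open, literals {P=false, Q=true, S=true}.
      branch 1.2 (add not Q, not S):
        ○ open, literals {P=false, Q=false, S=false}.
  branch 2 (add (not R or Q)):
    (not R or Q): β-rule — branch into not R  //  Q.
      branch 2.1 (add not R):
        ○ open, literals {P=false, R=false}.
      branch 2.2 (add Q):
        ○ open, literals {P=false, Q=true}.
0 branches closed, 4 open.
Each open branch fixes some atoms; the unmentioned ones are free. Counting distinct full assignments: branch {P=false, Q=true, S=true} (R, T) contributes 4 new; branch {P=false, Q=false, S=false} (R, T) contributes 4 new; branch {P=false, R=false} (Q, S, T) contributes 4 new; branch {P=false, Q=true} (R, S, T) contributes 2 new. Total: 14.

14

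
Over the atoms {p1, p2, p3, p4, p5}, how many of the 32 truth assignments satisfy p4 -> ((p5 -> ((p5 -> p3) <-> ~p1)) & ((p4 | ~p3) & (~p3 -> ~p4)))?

Initial set: {(p4 -> ((p5 -> ((p5 -> p3) <-> ~p1)) & ((p4 | ~p3) & (~p3 -> ~p4))))}.
(p4 -> ((p5 -> ((p5 -> p3) <-> ~p1)) & ((p4 | ~p3) & (~p3 -> ~p4)))): β-rule — branch into ~p4  //  ((p5 -> ((p5 -> p3) <-> ~p1)) & ((p4 | ~p3) & (~p3 -> ~p4))).
  branch 1 (add ~p4):
    ○ open, literals {p4=0}.
  branch 2 (add ((p5 -> ((p5 -> p3) <-> ~p1)) & ((p4 | ~p3) & (~p3 -> ~p4)))):
    ((p5 -> ((p5 -> p3) <-> ~p1)) & ((p4 | ~p3) & (~p3 -> ~p4))): α-rule — add (p5 -> ((p5 -> p3) <-> ~p1)), ((p4 | ~p3) & (~p3 -> ~p4)).
    ((p4 | ~p3) & (~p3 -> ~p4)): α-rule — add (p4 | ~p3), (~p3 -> ~p4).
    (p5 -> ((p5 -> p3) <-> ~p1)): β-rule — branch into ~p5  //  ((p5 -> p3) <-> ~p1).
      branch 2.1 (add ~p5):
        (p4 | ~p3): β-rule — branch into p4  //  ~p3.
          branch 2.1.1 (add p4):
            (~p3 -> ~p4): β-rule — branch into ~~p3  //  ~p4.
              branch 2.1.1.1 (add ~~p3):
                ○ open, literals {p3=1, p4=1, p5=0}.
              branch 2.1.1.2 (add ~p4):
                × closes — contains both p4 and ~p4.
          branch 2.1.2 (add ~p3):
            (~p3 -> ~p4): β-rule — branch into ~~p3  //  ~p4.
              branch 2.1.2.1 (add ~~p3):
                × closes — contains both p3 and ~p3.
              branch 2.1.2.2 (add ~p4):
                ○ open, literals {p3=0, p4=0, p5=0}.
      branch 2.2 (add ((p5 -> p3) <-> ~p1)):
        (p4 | ~p3): β-rule — branch into p4  //  ~p3.
          branch 2.2.1 (add p4):
            (~p3 -> ~p4): β-rule — branch into ~~p3  //  ~p4.
              branch 2.2.1.1 (add ~~p3):
                ((p5 -> p3) <-> ~p1): β-rule — branch into (p5 -> p3), ~p1  //  ~(p5 -> p3), ~~p1.
                  branch 2.2.1.1.1 (add (p5 -> p3), ~p1):
                    (p5 -> p3): β-rule — branch into ~p5  //  p3.
                      branch 2.2.1.1.1.1 (add ~p5):
                        ○ open, literals {p1=0, p3=1, p4=1, p5=0}.
                      branch 2.2.1.1.1.2 (add p3):
                        ○ open, literals {p1=0, p3=1, p4=1}.
                  branch 2.2.1.1.2 (add ~(p5 -> p3), ~~p1):
                    ~(p5 -> p3): α-rule — add p5, ~p3.
                    × closes — contains both p3 and ~p3.
              branch 2.2.1.2 (add ~p4):
                × closes — contains both p4 and ~p4.
          branch 2.2.2 (add ~p3):
            (~p3 -> ~p4): β-rule — branch into ~~p3  //  ~p4.
              branch 2.2.2.1 (add ~~p3):
                × closes — contains both p3 and ~p3.
              branch 2.2.2.2 (add ~p4):
                ((p5 -> p3) <-> ~p1): β-rule — branch into (p5 -> p3), ~p1  //  ~(p5 -> p3), ~~p1.
                  branch 2.2.2.2.1 (add (p5 -> p3), ~p1):
                    (p5 -> p3): β-rule — branch into ~p5  //  p3.
                      branch 2.2.2.2.1.1 (add ~p5):
                        ○ open, literals {p1=0, p3=0, p4=0, p5=0}.
                      branch 2.2.2.2.1.2 (add p3):
                        × closes — contains both p3 and ~p3.
                  branch 2.2.2.2.2 (add ~(p5 -> p3), ~~p1):
                    ~(p5 -> p3): α-rule — add p5, ~p3.
                    ○ open, literals {p1=1, p3=0, p4=0, p5=1}.
6 branches closed, 7 open.
Each open branch fixes some atoms; the unmentioned ones are free. Counting distinct full assignments: branch {p4=0} (p1, p2, p3, p5) contributes 16 new; branch {p3=1, p4=1, p5=0} (p1, p2) contributes 4 new; branch {p3=0, p4=0, p5=0} (p1, p2) contributes 0 new; branch {p1=0, p3=1, p4=1, p5=0} (p2) contributes 0 new; branch {p1=0, p3=1, p4=1} (p2, p5) contributes 2 new; branch {p1=0, p3=0, p4=0, p5=0} (p2) contributes 0 new; branch {p1=1, p3=0, p4=0, p5=1} (p2) contributes 0 new. Total: 22.

22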